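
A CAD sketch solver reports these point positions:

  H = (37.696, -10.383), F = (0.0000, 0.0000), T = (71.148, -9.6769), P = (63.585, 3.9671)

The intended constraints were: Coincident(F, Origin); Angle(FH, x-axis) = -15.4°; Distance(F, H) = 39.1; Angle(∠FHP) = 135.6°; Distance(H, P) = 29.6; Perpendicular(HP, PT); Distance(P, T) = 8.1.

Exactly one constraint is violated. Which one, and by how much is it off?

Distance(P, T) = 8.1 — off by 7.50.

F = (0.00, 0.00) ✓; FH at -15.40° ✓; |FH| = 39.10 ✓; ∠FHP = 135.6° ✓; |HP| = 29.60 ✓; ∠(HP, PT) = 90.00° ✓; |PT| = 15.60 ✗.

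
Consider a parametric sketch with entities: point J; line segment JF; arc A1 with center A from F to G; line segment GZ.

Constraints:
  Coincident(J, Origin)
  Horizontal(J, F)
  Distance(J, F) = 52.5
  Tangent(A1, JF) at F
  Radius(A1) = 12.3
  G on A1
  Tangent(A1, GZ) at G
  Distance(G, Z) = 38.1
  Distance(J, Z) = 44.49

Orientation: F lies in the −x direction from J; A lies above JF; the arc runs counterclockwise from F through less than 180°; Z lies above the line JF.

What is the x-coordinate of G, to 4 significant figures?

-41.98

J is at the origin; JF is horizontal with |JF| = 52.5 and F on the −x side, so F = (-52.50, 0.000). A1 meets JF tangentially, so AF is at right angles to JF, so A = F + (0, 12.3) = (-52.50, 12.30). Since AG ⟂ GZ (tangency), |AZ| = √(12.3² + 38.1²) = 40.04 regardless of where G sits on A1. So Z lies on both circle(J, 44.49) and circle(A, 40.04); the above-JF intersection is Z = (-22.25, 38.53). G is the foot of the tangent from Z: G = (-41.98, 5.931).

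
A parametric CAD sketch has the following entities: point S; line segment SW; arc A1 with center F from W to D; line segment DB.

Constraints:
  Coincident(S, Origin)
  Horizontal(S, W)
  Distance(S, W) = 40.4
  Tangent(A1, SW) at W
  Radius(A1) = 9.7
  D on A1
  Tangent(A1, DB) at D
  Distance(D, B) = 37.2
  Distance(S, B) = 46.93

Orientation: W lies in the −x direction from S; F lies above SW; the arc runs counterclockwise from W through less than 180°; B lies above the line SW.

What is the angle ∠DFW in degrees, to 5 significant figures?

72.838°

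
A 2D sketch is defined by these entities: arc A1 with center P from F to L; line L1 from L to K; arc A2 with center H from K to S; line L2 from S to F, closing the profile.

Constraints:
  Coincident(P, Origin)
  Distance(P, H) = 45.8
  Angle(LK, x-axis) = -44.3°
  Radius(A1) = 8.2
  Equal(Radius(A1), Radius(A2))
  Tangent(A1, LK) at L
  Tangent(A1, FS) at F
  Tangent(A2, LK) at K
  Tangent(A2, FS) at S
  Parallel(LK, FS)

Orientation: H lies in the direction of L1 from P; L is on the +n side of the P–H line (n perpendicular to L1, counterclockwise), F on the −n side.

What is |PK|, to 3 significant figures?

46.5

The slot axis is L1's direction at -44.3°, so u = (cos -44.3°, sin -44.3°) = (0.716, -0.698) and n = (−sin -44.3°, cos -44.3°) = (0.698, 0.716). P is at the origin and H lies 45.8 along u from P, so H = 45.8·u = (32.8, -32.0). Tangency of A1 to both parallel lines with radius 8.2 puts L and F at P ± 8.2·n: L = (5.73, 5.87), F = (-5.73, -5.87). Equal radii place K and S the same way about H: K = H + 8.2·n = (38.5, -26.1), S = H − 8.2·n = (27.1, -37.9). Then |PK| = |K − P| = 46.5.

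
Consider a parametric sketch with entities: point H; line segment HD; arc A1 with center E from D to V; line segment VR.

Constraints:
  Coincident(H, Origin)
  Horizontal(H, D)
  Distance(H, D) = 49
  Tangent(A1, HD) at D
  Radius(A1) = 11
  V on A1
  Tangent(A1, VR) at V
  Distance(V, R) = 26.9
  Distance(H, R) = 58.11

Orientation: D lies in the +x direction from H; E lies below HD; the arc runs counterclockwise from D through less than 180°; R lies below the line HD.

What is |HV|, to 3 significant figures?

40.3

H is at the origin; H and D share the same y with |HD| = 49.0 and D on the +x side, so D = (49.0, 0.00). The tangent condition forces ED to be normal to HD, so E = D + (0, -11) = (49.0, -11.0). Since EV ⟂ VR (tangency), |ER| = √(11.0² + 26.9²) = 29.1 regardless of where V sits on A1. So R lies on both circle(H, 58.11) and circle(E, 29.1); the below-HD intersection is R = (42.7, -39.4). V is the foot of the tangent from R: V = (38.2, -12.9).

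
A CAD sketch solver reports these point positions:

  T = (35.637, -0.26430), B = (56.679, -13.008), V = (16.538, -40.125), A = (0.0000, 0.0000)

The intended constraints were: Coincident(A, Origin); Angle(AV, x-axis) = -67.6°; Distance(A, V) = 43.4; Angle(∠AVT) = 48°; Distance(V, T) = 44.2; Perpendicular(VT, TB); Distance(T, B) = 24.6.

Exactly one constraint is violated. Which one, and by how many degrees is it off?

Perpendicular(VT, TB) — off by 5.60°.

A = (0.00, 0.00) ✓; AV at -67.60° ✓; |AV| = 43.40 ✓; ∠AVT = 48.00° ✓; |VT| = 44.20 ✓; ∠(VT, TB) = 95.60° ✗; |TB| = 24.60 ✓.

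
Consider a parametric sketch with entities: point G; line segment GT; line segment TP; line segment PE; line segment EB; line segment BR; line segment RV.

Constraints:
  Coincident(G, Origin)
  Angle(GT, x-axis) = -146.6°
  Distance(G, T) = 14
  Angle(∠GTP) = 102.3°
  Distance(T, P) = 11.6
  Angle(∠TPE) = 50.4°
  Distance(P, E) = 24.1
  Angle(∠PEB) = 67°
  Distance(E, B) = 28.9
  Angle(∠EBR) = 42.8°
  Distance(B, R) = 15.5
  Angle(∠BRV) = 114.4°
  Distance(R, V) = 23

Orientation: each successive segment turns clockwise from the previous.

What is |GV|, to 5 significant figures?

7.7727

G is at the origin; GT runs at -146.6° with length 14.0, so T = (-11.688, -7.7067). ∠GTP = 102.3° gives TP at 135.70° from the x-axis; with |TP| = 11.6, P = (-19.990, 0.39489). ∠TPE = 50.4° gives PE at 6.1000° from the x-axis; with |PE| = 24.1, E = (3.9736, 2.9559). ∠PEB = 67.0° gives EB at -106.90° from the x-axis; with |EB| = 28.9, B = (-4.4277, -24.696). ∠EBR = 42.8° gives BR at 115.90° from the x-axis; with |BR| = 15.5, R = (-11.198, -10.753). ∠BRV = 114.4° gives RV at 50.300° from the x-axis; with |RV| = 23.0, V = (3.4936, 6.9433). Then |GV| = |V − G| = 7.7727.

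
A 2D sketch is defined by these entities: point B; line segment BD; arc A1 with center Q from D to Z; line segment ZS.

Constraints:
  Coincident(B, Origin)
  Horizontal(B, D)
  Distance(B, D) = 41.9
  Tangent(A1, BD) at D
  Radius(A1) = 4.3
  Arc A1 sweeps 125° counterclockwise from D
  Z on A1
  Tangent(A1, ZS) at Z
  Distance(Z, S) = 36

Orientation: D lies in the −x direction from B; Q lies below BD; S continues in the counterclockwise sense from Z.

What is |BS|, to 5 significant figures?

43.911

B is at the origin; BD is horizontal with |BD| = 41.9 and D on the −x side, so D = (-41.900, 0.0000). Since A1 is tangent to BD there, QD ⟂ BD, so Q = D + (0, -4.3) = (-41.900, -4.3000). On A1, D sits at bearing 90° from Q; a 125° counterclockwise sweep puts Z at bearing 215°, so Z = Q + 4.3·(cos 215°, sin 215°) = (-45.422, -6.7664). The tangent condition forces QZ to be normal to ZS, so ZS runs along (−sin 215°, cos 215°); with |ZS| = 36.0, S = (-24.774, -36.256). Then |BS| = |S − B| = 43.911.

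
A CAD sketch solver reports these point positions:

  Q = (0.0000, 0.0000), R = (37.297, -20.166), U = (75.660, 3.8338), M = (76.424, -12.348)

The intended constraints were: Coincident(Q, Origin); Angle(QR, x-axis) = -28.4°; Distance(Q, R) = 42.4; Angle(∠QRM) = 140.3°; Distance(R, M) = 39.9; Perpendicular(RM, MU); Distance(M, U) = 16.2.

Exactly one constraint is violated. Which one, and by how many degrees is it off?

Perpendicular(RM, MU) — off by 8.60°.

Q = (0.00, 0.00) ✓; QR at -28.40° ✓; |QR| = 42.40 ✓; ∠QRM = 140.3° ✓; |RM| = 39.90 ✓; ∠(RM, MU) = 81.40° ✗; |MU| = 16.20 ✓.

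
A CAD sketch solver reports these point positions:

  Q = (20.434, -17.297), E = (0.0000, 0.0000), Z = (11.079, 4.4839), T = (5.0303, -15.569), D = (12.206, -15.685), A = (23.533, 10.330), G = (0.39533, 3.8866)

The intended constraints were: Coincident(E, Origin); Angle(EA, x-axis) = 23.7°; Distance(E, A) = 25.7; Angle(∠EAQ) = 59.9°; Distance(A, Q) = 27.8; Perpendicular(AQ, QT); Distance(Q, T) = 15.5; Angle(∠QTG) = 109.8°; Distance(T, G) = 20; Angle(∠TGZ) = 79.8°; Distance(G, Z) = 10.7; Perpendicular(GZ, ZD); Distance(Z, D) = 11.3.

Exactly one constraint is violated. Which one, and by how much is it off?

Distance(Z, D) = 11.3 — off by 8.90.

E = (0.00, 0.00) ✓; EA at 23.70° ✓; |EA| = 25.70 ✓; ∠EAQ = 59.90° ✓; |AQ| = 27.80 ✓; ∠(AQ, QT) = 90.00° ✓; |QT| = 15.50 ✓; ∠QTG = 109.8° ✓; |TG| = 20.00 ✓; ∠TGZ = 79.80° ✓; |GZ| = 10.70 ✓; ∠(GZ, ZD) = 90.00° ✓; |ZD| = 20.20 ✗.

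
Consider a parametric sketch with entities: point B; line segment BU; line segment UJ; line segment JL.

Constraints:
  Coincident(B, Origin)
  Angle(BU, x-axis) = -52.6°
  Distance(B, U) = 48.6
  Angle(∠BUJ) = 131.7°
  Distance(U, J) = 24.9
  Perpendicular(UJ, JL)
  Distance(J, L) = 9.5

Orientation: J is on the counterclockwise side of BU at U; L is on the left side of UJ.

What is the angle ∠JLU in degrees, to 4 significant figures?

69.12°

B is at the origin; BU runs at -52.6° with length 48.6, so U = 48.6·(cos -52.6°, sin -52.6°) = (29.52, -38.61). ∠BUJ = 131.7°, so UJ runs at -52.6° + (180° − 131.7°) = -4.300° from the x-axis; with |UJ| = 24.9, J = U + 24.9·(cos -4.300°, sin -4.300°) = (54.35, -40.48). The perpendicularity gives JL at right angles to UJ; with |JL| = 9.5 on the left of UJ, L = J + 9.5·(0.07498, 0.9972) = (55.06, -31.00). Then cos ∠JLU = LJ·LU / (|LJ||LU|), giving 69.12°.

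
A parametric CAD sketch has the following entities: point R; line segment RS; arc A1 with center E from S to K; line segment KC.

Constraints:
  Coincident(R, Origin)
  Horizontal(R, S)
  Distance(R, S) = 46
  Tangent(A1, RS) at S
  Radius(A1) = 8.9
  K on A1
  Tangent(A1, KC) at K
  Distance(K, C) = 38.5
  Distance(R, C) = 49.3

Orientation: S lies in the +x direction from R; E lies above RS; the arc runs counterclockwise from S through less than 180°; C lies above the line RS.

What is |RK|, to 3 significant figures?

54.5

Checks: R = (0.00, 0.00) ✓; |EK| = 8.900 ✓; ∠(EK, KC) = 90.00° ✓; |KC| = 38.50 ✓; |RC| = 49.30 ✓.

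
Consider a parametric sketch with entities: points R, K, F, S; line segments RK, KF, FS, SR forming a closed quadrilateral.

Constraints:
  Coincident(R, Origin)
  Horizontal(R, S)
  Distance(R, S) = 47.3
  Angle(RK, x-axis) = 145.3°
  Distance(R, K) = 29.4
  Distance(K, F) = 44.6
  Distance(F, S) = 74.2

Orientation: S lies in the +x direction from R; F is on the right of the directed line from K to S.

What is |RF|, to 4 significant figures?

35.13

Checks: |KF| = 44.60 ✓; |FS| = 74.20 ✓.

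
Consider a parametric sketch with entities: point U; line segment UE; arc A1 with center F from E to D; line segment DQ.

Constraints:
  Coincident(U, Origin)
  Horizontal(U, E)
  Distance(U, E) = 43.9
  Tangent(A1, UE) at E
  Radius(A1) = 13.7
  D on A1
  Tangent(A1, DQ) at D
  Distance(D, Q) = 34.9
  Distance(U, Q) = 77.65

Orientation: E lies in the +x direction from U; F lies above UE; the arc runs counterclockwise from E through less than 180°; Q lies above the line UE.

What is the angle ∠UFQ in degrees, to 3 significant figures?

137°

U is at the origin; U and E share the same y with |UE| = 43.9 and E on the +x side, so E = (43.9, 0.00). Since A1 is tangent to UE there, FE ⟂ UE, so F = E + (0, 13.7) = (43.9, 13.7). Since FD ⟂ DQ (tangency), |FQ| = √(13.7² + 34.9²) = 37.5 regardless of where D sits on A1. So Q lies on both circle(U, 77.65) and circle(F, 37.5); the above-UE intersection is Q = (62.3, 46.4). D is the foot of the tangent from Q: D = (57.5, 11.8).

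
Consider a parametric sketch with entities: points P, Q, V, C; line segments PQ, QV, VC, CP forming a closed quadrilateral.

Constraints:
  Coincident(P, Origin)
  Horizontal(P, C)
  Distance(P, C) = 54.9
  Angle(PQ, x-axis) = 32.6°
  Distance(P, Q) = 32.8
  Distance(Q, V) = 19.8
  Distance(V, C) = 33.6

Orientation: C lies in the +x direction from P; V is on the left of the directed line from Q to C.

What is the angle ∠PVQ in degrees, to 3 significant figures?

6.30°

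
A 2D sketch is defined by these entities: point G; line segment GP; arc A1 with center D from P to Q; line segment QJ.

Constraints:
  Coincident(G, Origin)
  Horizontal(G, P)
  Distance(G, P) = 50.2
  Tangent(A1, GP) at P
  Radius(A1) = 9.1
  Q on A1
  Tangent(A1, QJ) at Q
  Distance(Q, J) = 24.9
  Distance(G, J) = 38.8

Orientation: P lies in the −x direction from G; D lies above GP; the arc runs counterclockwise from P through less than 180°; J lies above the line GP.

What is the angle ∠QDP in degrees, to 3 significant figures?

58.1°

Checks: |DQ| = 9.100 ✓; ∠(DQ, QJ) = 90.00° ✓; |QJ| = 24.90 ✓; |GJ| = 38.80 ✓.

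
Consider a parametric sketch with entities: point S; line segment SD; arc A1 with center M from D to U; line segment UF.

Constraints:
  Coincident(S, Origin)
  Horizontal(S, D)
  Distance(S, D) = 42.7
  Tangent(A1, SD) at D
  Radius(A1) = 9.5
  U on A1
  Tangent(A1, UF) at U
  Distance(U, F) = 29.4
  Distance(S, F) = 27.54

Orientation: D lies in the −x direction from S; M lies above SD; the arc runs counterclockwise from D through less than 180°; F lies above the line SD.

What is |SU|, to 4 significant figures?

36.19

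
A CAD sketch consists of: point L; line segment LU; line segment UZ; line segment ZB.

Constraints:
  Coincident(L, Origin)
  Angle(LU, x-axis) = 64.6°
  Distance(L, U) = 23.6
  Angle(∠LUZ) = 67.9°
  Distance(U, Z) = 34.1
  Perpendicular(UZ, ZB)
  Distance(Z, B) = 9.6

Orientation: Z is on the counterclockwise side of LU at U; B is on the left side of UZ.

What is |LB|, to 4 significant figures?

28.05

L is at the origin; LU runs at 64.6° with length 23.6, so U = 23.6·(cos 64.6°, sin 64.6°) = (10.12, 21.32). ∠LUZ = 67.9°, so UZ runs at 64.6° + (180° − 67.9°) = 176.7° from the x-axis; with |UZ| = 34.1, Z = U + 34.1·(cos 176.7°, sin 176.7°) = (-23.92, 23.28). UZ ⟂ ZB; with |ZB| = 9.6 on the left of UZ, B = Z + 9.6·(-0.05756, -0.9983) = (-24.47, 13.70). Then |LB| = |B − L| = 28.05.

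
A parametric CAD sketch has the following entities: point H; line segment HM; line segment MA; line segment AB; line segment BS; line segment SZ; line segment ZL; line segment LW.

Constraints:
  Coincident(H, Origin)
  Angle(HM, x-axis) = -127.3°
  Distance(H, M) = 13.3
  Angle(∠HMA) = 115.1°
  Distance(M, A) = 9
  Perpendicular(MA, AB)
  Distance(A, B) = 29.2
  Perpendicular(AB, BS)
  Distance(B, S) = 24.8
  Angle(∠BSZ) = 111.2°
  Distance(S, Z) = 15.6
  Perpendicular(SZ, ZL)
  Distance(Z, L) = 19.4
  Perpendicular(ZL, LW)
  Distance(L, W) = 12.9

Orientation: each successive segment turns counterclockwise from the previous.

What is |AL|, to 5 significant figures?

14.526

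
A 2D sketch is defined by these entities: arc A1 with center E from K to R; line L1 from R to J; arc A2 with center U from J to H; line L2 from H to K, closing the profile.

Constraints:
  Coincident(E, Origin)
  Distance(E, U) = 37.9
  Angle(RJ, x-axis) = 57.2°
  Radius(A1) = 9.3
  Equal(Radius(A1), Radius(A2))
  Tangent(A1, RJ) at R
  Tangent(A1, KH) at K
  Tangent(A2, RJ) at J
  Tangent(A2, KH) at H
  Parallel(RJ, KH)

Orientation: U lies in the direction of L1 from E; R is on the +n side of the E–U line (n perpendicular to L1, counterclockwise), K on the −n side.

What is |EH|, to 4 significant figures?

39.02

The slot axis is L1's direction at 57.2°, so u = (cos 57.2°, sin 57.2°) = (0.5417, 0.8406) and n = (−sin 57.2°, cos 57.2°) = (-0.8406, 0.5417). E is at the origin and U lies 37.9 along u from E, so U = 37.9·u = (20.53, 31.86). Tangency of A1 to both parallel lines with radius 9.3 puts R and K at E ± 9.3·n: R = (-7.817, 5.038), K = (7.817, -5.038). Equal radii place J and H the same way about U: J = U + 9.3·n = (12.71, 36.90), H = U − 9.3·n = (28.35, 26.82). Then |EH| = |H − E| = 39.02.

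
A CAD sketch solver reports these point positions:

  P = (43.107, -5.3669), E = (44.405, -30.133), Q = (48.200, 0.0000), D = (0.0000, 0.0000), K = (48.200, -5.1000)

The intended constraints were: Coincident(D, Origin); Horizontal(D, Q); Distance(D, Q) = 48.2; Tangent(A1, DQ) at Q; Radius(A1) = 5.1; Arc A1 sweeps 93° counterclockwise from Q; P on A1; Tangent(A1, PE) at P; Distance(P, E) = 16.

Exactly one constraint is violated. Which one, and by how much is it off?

Distance(P, E) = 16 — off by 8.80.

D = (0.00, 0.00) ✓; D.y = 0.00, Q.y = 0.00 ✓; |DQ| = 48.20 ✓; ∠(KQ, QD) = 90.00° ✓; |KQ| = 5.100 ✓; bearing(K→P) − bearing(K→Q) = 93.00° ✓; |KP| = 5.100 ✓; ∠(KP, PE) = 90.00° ✓; |PE| = 24.80 ✗.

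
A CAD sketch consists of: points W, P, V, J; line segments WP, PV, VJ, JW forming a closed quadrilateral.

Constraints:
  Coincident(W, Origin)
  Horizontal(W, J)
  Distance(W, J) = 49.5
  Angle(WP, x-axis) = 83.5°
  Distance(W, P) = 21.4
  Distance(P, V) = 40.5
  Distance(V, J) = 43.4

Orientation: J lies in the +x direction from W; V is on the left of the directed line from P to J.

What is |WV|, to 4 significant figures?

56.00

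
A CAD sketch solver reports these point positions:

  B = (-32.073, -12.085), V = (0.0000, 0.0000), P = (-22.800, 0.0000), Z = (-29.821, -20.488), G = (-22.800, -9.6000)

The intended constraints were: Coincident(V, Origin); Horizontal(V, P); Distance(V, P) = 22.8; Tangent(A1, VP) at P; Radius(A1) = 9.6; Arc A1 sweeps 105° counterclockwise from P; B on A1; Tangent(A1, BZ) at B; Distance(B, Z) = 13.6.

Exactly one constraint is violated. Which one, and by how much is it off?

Distance(B, Z) = 13.6 — off by 4.90.

V = (0.00, 0.00) ✓; V.y = 0.00, P.y = 0.00 ✓; |VP| = 22.80 ✓; ∠(GP, PV) = 90.00° ✓; |GP| = 9.600 ✓; bearing(G→B) − bearing(G→P) = 105.0° ✓; |GB| = 9.600 ✓; ∠(GB, BZ) = 90.00° ✓; |BZ| = 8.700 ✗.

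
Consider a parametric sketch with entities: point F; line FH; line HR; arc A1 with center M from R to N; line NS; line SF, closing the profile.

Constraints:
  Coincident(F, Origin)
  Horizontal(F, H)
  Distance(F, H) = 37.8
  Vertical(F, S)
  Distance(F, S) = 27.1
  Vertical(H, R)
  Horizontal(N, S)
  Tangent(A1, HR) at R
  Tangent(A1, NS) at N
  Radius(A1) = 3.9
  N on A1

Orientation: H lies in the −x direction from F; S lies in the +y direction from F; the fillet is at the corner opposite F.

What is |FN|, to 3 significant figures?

43.4

F is at the origin; F and H share the same y with |FH| = 37.8 and H on the −x side, so H = (-37.8, 0.00). FS is vertical with |FS| = 27.1 and S on the +y side, so S = (0.00, 27.1). The virtual corner opposite F is at (-37.8, 27.1). Since A1 is tangent to HR there, MR ⟂ HR and A1 meets NS tangentially, so MN is at right angles to NS, with radius 3.9, so the center M sits 3.9 in from both sides at M = (-33.9, 23.2). That places the tangent points at R = (-37.8, 23.2) on HR and N = (-33.9, 27.1) on NS. Then |FN| = |N − F| = 43.4.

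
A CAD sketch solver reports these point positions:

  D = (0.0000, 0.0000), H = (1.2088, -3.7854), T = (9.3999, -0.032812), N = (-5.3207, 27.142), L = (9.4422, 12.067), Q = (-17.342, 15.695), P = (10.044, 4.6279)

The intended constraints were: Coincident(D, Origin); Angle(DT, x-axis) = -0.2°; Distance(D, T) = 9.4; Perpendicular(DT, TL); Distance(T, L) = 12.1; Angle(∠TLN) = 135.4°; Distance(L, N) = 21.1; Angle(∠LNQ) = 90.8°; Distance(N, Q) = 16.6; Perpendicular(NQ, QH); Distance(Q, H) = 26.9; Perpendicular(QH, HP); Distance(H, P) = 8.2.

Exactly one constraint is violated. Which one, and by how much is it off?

Distance(H, P) = 8.2 — off by 4.00.

D = (0.00, 0.00) ✓; DT at -0.2000° ✓; |DT| = 9.400 ✓; ∠(DT, TL) = 90.00° ✓; |TL| = 12.10 ✓; ∠TLN = 135.4° ✓; |LN| = 21.10 ✓; ∠LNQ = 90.80° ✓; |NQ| = 16.60 ✓; ∠(NQ, QH) = 90.00° ✓; |QH| = 26.90 ✓; ∠(QH, HP) = 90.00° ✓; |HP| = 12.20 ✗.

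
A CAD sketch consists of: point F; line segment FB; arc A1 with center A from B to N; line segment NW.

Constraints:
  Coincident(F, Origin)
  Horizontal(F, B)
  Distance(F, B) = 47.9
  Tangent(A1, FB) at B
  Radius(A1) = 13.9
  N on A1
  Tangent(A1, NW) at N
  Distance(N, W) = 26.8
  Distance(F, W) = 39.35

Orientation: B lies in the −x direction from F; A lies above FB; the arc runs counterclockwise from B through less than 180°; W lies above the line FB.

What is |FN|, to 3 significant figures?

36.3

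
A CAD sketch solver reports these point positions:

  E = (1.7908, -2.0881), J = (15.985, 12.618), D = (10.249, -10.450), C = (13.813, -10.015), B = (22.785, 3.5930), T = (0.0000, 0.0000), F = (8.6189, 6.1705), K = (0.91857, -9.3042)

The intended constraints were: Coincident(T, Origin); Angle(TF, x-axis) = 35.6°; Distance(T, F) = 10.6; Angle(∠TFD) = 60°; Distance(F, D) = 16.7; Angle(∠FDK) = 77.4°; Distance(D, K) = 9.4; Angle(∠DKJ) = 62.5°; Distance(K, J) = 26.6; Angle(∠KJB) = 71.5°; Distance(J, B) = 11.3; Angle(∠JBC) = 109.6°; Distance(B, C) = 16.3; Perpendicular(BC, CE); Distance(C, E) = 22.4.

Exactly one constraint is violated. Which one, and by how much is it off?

Distance(C, E) = 22.4 — off by 8.00.

T = (0.00, 0.00) ✓; TF at 35.60° ✓; |TF| = 10.60 ✓; ∠TFD = 60.00° ✓; |FD| = 16.70 ✓; ∠FDK = 77.40° ✓; |DK| = 9.401 ✓; ∠DKJ = 62.50° ✓; |KJ| = 26.60 ✓; ∠KJB = 71.50° ✓; |JB| = 11.30 ✓; ∠JBC = 109.6° ✓; |BC| = 16.30 ✓; ∠(BC, CE) = 90.00° ✓; |CE| = 14.40 ✗.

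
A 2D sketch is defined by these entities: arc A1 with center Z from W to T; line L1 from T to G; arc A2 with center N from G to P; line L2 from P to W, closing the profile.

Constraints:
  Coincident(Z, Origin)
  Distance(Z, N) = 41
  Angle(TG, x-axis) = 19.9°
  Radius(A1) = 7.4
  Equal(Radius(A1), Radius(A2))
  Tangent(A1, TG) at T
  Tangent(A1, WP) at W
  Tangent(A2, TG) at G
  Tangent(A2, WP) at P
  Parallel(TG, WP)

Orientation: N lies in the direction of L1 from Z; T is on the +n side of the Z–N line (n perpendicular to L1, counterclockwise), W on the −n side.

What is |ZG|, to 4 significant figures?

41.66

The slot axis is L1's direction at 19.9°, so u = (cos 19.9°, sin 19.9°) = (0.9403, 0.3404) and n = (−sin 19.9°, cos 19.9°) = (-0.3404, 0.9403). Z is at the origin and N lies 41.0 along u from Z, so N = 41.0·u = (38.55, 13.96). Tangency of A1 to both parallel lines with radius 7.4 puts T and W at Z ± 7.4·n: T = (-2.519, 6.958), W = (2.519, -6.958). Equal radii place G and P the same way about N: G = N + 7.4·n = (36.03, 20.91), P = N − 7.4·n = (41.07, 6.997). Then |ZG| = |G − Z| = 41.66.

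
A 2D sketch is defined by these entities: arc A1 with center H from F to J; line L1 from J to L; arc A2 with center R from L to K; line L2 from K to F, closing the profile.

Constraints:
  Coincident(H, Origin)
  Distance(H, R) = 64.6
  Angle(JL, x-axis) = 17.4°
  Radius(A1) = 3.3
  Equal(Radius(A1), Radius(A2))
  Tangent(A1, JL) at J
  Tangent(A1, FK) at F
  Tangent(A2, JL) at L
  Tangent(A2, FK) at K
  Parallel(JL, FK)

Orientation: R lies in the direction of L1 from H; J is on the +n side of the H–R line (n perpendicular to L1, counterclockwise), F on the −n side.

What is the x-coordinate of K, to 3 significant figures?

62.6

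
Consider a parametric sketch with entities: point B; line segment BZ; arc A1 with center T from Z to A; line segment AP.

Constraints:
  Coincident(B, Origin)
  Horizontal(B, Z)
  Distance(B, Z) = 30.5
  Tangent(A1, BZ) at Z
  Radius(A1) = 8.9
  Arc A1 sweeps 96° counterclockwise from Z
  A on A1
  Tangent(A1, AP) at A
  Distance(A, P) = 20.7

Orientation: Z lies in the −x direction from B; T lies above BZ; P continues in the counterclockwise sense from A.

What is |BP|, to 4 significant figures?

38.63

B is at the origin; BZ is horizontal with |BZ| = 30.5 and Z on the −x side, so Z = (-30.50, 0.000). The tangent condition forces TZ to be normal to BZ, so T = Z + (0, 8.9) = (-30.50, 8.900). On A1, Z sits at bearing -90° from T; a 96° counterclockwise sweep puts A at bearing 6°, so A = T + 8.9·(cos 6°, sin 6°) = (-21.65, 9.830). A1 meets AP tangentially, so TA is at right angles to AP, so AP runs along (−sin 6°, cos 6°); with |AP| = 20.7, P = (-23.81, 30.42). Then |BP| = |P − B| = 38.63.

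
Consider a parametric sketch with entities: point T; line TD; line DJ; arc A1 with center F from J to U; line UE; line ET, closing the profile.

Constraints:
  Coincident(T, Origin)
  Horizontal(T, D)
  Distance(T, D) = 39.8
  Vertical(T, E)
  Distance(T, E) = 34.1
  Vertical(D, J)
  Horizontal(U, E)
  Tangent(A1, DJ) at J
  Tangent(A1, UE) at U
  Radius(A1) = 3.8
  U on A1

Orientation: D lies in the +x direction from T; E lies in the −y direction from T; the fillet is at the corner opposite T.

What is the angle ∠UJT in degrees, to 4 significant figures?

82.28°

T is at the origin; TD is horizontal with |TD| = 39.8 and D on the +x side, so D = (39.80, 0.000). TE is vertical with |TE| = 34.1 and E on the −y side, so E = (0.000, -34.10). The virtual corner opposite T is at (39.80, -34.10). Since A1 is tangent to DJ there, FJ ⟂ DJ and the tangent condition forces FU to be normal to UE, with radius 3.8, so the center F sits 3.8 in from both sides at F = (36.00, -30.30). That places the tangent points at J = (39.80, -30.30) on DJ and U = (36.00, -34.10) on UE. Then cos ∠UJT = JU·JT / (|JU||JT|), giving 82.28°.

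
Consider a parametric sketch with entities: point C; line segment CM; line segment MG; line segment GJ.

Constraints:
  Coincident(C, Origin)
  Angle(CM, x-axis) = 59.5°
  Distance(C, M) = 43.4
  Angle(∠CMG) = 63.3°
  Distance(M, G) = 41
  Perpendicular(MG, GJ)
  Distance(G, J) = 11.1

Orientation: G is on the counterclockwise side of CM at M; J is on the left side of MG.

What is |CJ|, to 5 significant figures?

35.043

C is at the origin; CM runs at 59.5° with length 43.4, so M = 43.4·(cos 59.5°, sin 59.5°) = (22.027, 37.395). ∠CMG = 63.3°, so MG runs at 59.5° + (180° − 63.3°) = 176.20° from the x-axis; with |MG| = 41.0, G = M + 41.0·(cos 176.20°, sin 176.20°) = (-18.883, 40.112). MG is perpendicular to GJ; with |GJ| = 11.1 on the left of MG, J = G + 11.1·(-0.066274, -0.99780) = (-19.618, 29.036). Then |CJ| = |J − C| = 35.043.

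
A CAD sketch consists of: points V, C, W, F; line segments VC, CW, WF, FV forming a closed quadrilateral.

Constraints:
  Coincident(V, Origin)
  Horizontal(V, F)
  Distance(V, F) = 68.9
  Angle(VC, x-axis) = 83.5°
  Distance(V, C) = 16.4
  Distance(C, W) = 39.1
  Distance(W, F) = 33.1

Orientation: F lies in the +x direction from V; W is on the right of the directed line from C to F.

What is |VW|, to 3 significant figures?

36.0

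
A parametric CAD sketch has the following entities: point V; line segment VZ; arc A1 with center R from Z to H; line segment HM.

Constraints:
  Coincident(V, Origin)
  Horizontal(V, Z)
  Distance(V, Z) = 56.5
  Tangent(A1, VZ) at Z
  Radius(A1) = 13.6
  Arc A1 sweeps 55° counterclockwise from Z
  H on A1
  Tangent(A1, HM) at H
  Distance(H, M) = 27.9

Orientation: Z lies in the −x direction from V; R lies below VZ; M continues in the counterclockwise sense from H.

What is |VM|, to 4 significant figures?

88.42

On A1, Z sits at bearing 90° from R; a 55° counterclockwise sweep puts H at bearing 145°, so H = R + 13.6·(cos 145°, sin 145°) = (-67.64, -5.799). A1 meets HM tangentially, so RH is at right angles to HM, so HM runs along (−sin 145°, cos 145°); with |HM| = 27.9, M = (-83.64, -28.65). Then |VM| = |M − V| = 88.42.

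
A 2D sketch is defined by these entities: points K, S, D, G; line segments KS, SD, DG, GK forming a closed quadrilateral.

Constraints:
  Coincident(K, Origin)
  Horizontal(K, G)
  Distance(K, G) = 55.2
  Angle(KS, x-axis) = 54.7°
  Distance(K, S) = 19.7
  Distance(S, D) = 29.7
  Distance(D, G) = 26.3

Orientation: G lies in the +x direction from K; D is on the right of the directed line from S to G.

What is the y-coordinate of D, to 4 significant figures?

-7.151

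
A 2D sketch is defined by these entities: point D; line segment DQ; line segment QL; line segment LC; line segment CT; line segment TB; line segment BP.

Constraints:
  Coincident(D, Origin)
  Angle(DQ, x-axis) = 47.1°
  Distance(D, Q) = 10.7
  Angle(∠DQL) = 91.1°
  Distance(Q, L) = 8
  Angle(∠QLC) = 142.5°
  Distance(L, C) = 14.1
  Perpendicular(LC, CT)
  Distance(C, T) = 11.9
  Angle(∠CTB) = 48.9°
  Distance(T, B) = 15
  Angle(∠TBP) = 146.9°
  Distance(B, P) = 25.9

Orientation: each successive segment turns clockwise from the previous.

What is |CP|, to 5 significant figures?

29.335

D is at the origin; DQ runs at 47.1° with length 10.7, so Q = (7.2837, 7.8382). ∠DQL = 91.1° gives QL at -41.800° from the x-axis; with |QL| = 8.0, L = (13.248, 2.5059). ∠QLC = 142.5° gives LC at -79.300° from the x-axis; with |LC| = 14.1, C = (15.865, -11.349). LC ⟂ CT, so CT runs at -169.30°; with |CT| = 11.9, T = (4.1723, -13.558). ∠CTB = 48.9° gives TB at 59.600° from the x-axis; with |TB| = 15.0, B = (11.763, -0.62062). ∠TBP = 146.9° gives BP at 26.500° from the x-axis; with |BP| = 25.9, P = (34.942, 10.936). Then |CP| = |P − C| = 29.335.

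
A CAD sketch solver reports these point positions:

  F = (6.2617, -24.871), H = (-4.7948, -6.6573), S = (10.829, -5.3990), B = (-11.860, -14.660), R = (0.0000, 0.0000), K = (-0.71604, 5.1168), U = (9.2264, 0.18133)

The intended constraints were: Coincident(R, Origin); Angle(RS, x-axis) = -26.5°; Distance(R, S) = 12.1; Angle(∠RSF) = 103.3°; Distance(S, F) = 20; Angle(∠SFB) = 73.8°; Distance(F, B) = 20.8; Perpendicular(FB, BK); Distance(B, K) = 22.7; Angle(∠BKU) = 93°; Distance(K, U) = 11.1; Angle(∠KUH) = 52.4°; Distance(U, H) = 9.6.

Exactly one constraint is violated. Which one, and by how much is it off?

Distance(U, H) = 9.6 — off by 6.00.

R = (0.00, 0.00) ✓; RS at -26.50° ✓; |RS| = 12.10 ✓; ∠RSF = 103.3° ✓; |SF| = 20.00 ✓; ∠SFB = 73.80° ✓; |FB| = 20.80 ✓; ∠(FB, BK) = 90.00° ✓; |BK| = 22.70 ✓; ∠BKU = 93.00° ✓; |KU| = 11.10 ✓; ∠KUH = 52.40° ✓; |UH| = 15.60 ✗.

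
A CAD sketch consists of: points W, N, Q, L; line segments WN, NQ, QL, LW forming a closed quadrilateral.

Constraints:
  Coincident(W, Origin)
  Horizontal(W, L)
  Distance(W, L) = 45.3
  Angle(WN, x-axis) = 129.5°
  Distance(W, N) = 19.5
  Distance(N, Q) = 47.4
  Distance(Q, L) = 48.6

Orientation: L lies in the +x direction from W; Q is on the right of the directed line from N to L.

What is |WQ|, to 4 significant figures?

29.25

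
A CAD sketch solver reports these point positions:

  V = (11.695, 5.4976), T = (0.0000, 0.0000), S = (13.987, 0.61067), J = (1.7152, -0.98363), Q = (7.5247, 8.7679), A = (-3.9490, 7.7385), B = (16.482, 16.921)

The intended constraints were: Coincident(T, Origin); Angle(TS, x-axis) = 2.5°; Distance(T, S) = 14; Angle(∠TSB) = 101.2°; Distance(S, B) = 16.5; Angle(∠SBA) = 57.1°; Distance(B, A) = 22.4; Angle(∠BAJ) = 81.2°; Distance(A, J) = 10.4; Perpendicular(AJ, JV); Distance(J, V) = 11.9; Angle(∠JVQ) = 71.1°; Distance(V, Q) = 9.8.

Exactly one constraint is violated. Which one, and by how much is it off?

Distance(V, Q) = 9.8 — off by 4.50.

T = (0.00, 0.00) ✓; TS at 2.500° ✓; |TS| = 14.00 ✓; ∠TSB = 101.2° ✓; |SB| = 16.50 ✓; ∠SBA = 57.10° ✓; |BA| = 22.40 ✓; ∠BAJ = 81.20° ✓; |AJ| = 10.40 ✓; ∠(AJ, JV) = 90.00° ✓; |JV| = 11.90 ✓; ∠JVQ = 71.10° ✓; |VQ| = 5.300 ✗.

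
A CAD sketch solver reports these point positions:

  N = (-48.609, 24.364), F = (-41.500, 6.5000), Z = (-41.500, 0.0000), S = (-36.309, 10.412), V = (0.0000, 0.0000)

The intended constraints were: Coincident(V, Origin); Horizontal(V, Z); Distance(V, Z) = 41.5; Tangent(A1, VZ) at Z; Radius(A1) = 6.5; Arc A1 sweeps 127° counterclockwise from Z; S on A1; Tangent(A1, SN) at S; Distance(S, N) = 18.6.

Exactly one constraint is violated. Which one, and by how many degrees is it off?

Tangent(A1, SN) at S — off by 4.40°.

V = (0.00, 0.00) ✓; V.y = 0.00, Z.y = 0.00 ✓; |VZ| = 41.50 ✓; ∠(FZ, ZV) = 90.00° ✓; |FZ| = 6.500 ✓; bearing(F→S) − bearing(F→Z) = 127.0° ✓; |FS| = 6.500 ✓; ∠(FS, SN) = 85.60° ✗; |SN| = 18.60 ✓.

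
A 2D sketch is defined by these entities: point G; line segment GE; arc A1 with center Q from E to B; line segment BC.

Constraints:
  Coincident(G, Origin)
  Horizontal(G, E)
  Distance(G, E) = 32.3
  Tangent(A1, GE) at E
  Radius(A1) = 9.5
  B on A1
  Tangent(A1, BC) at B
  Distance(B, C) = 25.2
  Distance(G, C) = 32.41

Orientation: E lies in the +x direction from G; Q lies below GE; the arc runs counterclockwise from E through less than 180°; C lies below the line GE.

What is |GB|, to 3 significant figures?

24.2

Checks: G = (0.00, 0.00) ✓; |QB| = 9.500 ✓; ∠(QB, BC) = 90.00° ✓; |BC| = 25.20 ✓; |GC| = 32.41 ✓.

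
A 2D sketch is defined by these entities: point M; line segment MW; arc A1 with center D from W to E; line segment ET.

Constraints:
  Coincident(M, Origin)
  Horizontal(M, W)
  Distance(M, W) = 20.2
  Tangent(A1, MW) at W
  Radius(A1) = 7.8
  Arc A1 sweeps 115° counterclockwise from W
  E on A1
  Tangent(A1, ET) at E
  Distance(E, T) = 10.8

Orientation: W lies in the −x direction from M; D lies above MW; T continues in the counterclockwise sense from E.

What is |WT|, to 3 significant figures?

21.0

M is at the origin; M and W share the same y with |MW| = 20.2 and W on the −x side, so W = (-20.2, 0.00). Tangency of A1 to MW means the radius DW is perpendicular to MW, so D = W + (0, 7.8) = (-20.2, 7.80). On A1, W sits at bearing -90° from D; a 115° counterclockwise sweep puts E at bearing 25°, so E = D + 7.8·(cos 25°, sin 25°) = (-13.1, 11.1). The tangent condition forces DE to be normal to ET, so ET runs along (−sin 25°, cos 25°); with |ET| = 10.8, T = (-17.7, 20.9). Then |WT| = |T − W| = 21.0.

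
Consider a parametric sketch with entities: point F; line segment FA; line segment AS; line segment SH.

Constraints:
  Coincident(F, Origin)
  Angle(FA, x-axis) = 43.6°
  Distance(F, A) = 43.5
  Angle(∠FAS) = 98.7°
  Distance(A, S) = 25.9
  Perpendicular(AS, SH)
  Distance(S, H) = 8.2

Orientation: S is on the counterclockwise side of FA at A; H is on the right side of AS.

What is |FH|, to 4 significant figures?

60.63

F is at the origin; FA runs at 43.6° with length 43.5, so A = 43.5·(cos 43.6°, sin 43.6°) = (31.50, 30.00). ∠FAS = 98.7°, so AS runs at 43.6° + (180° − 98.7°) = 124.9° from the x-axis; with |AS| = 25.9, S = A + 25.9·(cos 124.9°, sin 124.9°) = (16.68, 51.24). AS ⟂ SH; with |SH| = 8.2 on the right of AS, H = S + 8.2·(0.8202, 0.5721) = (23.41, 55.93). Then |FH| = |H − F| = 60.63.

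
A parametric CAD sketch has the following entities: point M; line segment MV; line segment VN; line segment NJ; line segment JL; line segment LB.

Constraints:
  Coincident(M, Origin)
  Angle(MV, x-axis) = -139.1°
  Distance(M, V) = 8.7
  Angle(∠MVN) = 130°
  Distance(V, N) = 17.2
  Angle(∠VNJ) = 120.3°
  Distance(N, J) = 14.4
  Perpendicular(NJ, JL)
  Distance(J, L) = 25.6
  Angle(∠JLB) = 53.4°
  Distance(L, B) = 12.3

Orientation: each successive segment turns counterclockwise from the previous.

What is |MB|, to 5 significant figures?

11.326

NJ is perpendicular to JL, so JL runs at 60.600°; with |JL| = 25.6, L = (18.807, -7.6601). ∠JLB = 53.4° gives LB at -172.80° from the x-axis; with |LB| = 12.3, B = (6.6038, -9.2017). Then |MB| = |B − M| = 11.326.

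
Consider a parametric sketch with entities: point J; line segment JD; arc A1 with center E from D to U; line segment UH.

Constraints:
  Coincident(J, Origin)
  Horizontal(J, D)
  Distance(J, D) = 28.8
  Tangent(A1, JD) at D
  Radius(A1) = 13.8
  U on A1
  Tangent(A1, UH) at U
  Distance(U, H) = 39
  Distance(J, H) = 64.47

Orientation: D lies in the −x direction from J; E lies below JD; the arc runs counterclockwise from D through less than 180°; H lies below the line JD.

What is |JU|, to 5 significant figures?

45.482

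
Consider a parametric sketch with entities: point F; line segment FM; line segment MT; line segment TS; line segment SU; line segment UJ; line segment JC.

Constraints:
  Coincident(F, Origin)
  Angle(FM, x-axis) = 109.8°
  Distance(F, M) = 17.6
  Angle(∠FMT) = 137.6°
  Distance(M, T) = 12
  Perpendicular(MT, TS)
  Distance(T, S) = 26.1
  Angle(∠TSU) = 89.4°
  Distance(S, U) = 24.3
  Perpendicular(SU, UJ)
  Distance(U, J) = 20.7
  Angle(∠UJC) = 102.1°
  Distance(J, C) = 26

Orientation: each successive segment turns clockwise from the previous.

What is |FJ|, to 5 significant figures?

6.7830

F is at the origin; FM runs at 109.8° with length 17.6, so M = (-5.9618, 16.560). ∠FMT = 137.6° gives MT at 67.400° from the x-axis; with |MT| = 12.0, T = (-1.3502, 27.638). The perpendicularity gives TS at right angles to MT, so TS runs at -22.600°; with |TS| = 26.1, S = (22.746, 17.608). ∠TSU = 89.4° gives SU at -113.20° from the x-axis; with |SU| = 24.3, U = (13.173, -4.7271). SU is perpendicular to UJ, so UJ runs at 156.80°; with |UJ| = 20.7, J = (-5.8533, 3.4275). Then |FJ| = |J − F| = 6.7830.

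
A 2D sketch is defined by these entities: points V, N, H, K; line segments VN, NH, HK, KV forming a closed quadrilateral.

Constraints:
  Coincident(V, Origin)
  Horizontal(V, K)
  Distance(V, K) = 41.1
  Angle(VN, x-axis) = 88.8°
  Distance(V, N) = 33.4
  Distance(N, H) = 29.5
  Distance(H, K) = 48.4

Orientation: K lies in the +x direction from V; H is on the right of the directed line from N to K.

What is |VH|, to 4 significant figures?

8.601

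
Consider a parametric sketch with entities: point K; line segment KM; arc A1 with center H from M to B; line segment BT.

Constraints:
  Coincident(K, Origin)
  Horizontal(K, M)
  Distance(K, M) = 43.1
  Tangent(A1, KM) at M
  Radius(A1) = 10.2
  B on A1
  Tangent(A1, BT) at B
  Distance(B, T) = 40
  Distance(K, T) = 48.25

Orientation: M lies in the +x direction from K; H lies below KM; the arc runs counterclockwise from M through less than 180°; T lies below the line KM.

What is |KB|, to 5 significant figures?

34.193

K is at the origin; K and M share the same y with |KM| = 43.1 and M on the +x side, so M = (43.100, 0.0000). The tangent condition forces HM to be normal to KM, so H = M + (0, -10.2) = (43.100, -10.200). Since HB ⟂ BT (tangency), |HT| = √(10.2² + 40.0²) = 41.280 regardless of where B sits on A1. So T lies on both circle(K, 48.25) and circle(H, 41.280); the below-KM intersection is T = (19.558, -44.109). B is the foot of the tangent from T: B = (33.544, -6.6335).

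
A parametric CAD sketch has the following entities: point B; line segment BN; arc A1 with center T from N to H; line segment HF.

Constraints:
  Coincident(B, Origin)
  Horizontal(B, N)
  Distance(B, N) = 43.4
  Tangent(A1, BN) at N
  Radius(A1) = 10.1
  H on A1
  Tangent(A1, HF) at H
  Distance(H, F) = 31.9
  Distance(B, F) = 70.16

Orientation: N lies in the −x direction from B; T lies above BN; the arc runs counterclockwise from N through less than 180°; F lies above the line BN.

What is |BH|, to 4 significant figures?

39.66

Checks: B.y = 0.00, N.y = 0.00 ✓; |TH| = 10.10 ✓; ∠(TH, HF) = 90.00° ✓; |HF| = 31.90 ✓; |BF| = 70.16 ✓.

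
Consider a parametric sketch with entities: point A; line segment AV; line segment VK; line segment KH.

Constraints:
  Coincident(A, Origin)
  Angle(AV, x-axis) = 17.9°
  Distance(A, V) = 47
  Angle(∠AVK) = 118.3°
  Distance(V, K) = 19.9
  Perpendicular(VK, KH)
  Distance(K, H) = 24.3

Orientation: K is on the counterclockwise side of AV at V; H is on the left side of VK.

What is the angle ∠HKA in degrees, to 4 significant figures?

45.55°

A is at the origin; AV runs at 17.9° with length 47.0, so V = 47.0·(cos 17.9°, sin 17.9°) = (44.72, 14.45). ∠AVK = 118.3°, so VK runs at 17.9° + (180° − 118.3°) = 79.60° from the x-axis; with |VK| = 19.9, K = V + 19.9·(cos 79.60°, sin 79.60°) = (48.32, 34.02). The perpendicularity gives KH at right angles to VK; with |KH| = 24.3 on the left of VK, H = K + 24.3·(-0.9836, 0.1805) = (24.42, 38.41). Then cos ∠HKA = KH·KA / (|KH||KA|), giving 45.55°.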